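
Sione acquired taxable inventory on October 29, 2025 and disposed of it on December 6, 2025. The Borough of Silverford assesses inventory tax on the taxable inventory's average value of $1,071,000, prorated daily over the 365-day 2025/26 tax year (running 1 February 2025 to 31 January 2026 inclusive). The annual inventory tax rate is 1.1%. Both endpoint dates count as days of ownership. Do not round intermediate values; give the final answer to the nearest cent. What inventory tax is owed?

Days held (October 29 – December 6, 2025): 39 out of 365
Tax = $1,071,000 × 1.1% × 39/365 = $1,258.7918

$1,258.79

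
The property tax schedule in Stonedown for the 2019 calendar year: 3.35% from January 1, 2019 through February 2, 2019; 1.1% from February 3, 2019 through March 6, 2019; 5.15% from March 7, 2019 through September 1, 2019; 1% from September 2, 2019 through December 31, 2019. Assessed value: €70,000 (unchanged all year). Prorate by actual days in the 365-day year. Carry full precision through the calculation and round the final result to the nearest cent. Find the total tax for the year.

€2,279.51

January 1 – February 2, 2019: 33 days at 3.35% → €70,000 × 3.35% × 33/365 = €212.0137
February 3 – March 6, 2019: 32 days at 1.1% → €70,000 × 1.1% × 32/365 = €67.5068
March 7 – September 1, 2019: 179 days at 5.15% → €70,000 × 5.15% × 179/365 = €1,767.9315
September 2 – December 31, 2019: 121 days at 1% → €70,000 × 1% × 121/365 = €232.0548
Total = €2,279.5068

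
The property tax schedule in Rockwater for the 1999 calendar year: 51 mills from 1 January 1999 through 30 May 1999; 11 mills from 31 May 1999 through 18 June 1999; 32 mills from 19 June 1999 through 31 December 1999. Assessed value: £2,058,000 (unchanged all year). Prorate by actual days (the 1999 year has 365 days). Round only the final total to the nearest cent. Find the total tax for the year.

1 January – 30 May 1999: 150 days at 51 mills → £2,058,000 × 5.1% × 150/365 = £43,133.4247
31 May – 18 June 1999: 19 days at 11 mills → £2,058,000 × 1.1% × 19/365 = £1,178.4164
19 June – 31 December 1999: 196 days at 32 mills → £2,058,000 × 3.2% × 196/365 = £35,363.7699
Total = £79,675.6110

£79,675.61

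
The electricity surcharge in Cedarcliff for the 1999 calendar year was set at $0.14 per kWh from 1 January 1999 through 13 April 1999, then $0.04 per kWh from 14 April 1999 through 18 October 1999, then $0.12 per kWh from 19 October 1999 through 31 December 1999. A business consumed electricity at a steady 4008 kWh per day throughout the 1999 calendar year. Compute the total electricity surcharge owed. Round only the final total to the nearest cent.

1 January – 13 April 1999: 103 days × 4008 kWh/day = 412,824 kWh at $0.14/kWh → $57,795.36
14 April – 18 October 1999: 188 days × 4008 kWh/day = 753,504 kWh at $0.04/kWh → $30,140.16
19 October – 31 December 1999: 74 days × 4008 kWh/day = 296,592 kWh at $0.12/kWh → $35,591.04

$123,526.56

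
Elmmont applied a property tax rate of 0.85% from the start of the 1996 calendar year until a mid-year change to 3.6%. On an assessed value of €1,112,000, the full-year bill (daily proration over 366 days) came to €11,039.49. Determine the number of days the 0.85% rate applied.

347 days

Let d = days at the first rate; then 366 − d days at the second rate.
€1,112,000 × [0.85%·d + 3.6%·(366−d)] / 366 = €11,039.49
Solving gives d = 347, so the new rate took effect on December 13, 1996.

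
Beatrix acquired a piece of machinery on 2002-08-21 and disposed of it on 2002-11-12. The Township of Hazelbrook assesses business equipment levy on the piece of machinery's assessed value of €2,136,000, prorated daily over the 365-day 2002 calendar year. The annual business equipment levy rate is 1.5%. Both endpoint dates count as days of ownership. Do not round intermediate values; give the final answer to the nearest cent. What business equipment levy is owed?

€7,373.59

Days held (2002-08-21 to 2002-11-12): 84 out of 365
Tax = €2,136,000 × 1.5% × 84/365 = €7,373.5890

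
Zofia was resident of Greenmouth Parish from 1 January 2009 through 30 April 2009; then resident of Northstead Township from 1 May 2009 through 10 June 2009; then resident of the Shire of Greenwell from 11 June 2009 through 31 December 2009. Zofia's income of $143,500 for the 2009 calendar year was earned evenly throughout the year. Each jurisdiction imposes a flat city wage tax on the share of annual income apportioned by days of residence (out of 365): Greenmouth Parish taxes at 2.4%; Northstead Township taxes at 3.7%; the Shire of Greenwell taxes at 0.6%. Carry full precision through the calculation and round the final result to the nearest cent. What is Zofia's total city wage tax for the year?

Greenmouth Parish, 1 January – 30 April 2009: 120 days → $143,500 × 2.4% × 120/365 = $1,132.2740
Northstead Township, 1 May – 10 June 2009: 41 days → $143,500 × 3.7% × 41/365 = $596.4096
The Shire of Greenwell, 11 June – 31 December 2009: 204 days → $143,500 × 0.6% × 204/365 = $481.2164
Total = $2,209.9000

$2,209.90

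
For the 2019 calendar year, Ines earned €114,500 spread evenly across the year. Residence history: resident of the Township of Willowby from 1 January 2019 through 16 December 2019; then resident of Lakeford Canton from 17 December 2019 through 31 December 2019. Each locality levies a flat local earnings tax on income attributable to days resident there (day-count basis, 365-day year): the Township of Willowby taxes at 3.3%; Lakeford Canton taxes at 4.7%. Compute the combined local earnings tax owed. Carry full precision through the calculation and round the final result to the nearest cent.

The Township of Willowby, 1 January – 16 December 2019: 350 days → €114,500 × 3.3% × 350/365 = €3,623.2192
Lakeford Canton, 17 December – 31 December 2019: 15 days → €114,500 × 4.7% × 15/365 = €221.1575
Total = €3,844.3767

€3,844.38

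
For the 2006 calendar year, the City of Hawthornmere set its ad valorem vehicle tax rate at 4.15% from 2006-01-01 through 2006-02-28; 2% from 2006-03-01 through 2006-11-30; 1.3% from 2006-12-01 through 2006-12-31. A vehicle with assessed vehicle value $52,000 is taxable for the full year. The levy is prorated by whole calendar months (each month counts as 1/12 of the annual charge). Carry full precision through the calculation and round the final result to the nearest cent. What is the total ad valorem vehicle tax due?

2006-01-01 to 2006-02-28: 2 months at 4.15% → $52,000 × 4.15% × 2/12 = $359.6667
2006-03-01 to 2006-11-30: 9 months at 2% → $52,000 × 2% × 9/12 = $780.0000
2006-12-01 to 2006-12-31: 1 month at 1.3% → $52,000 × 1.3% × 1/12 = $56.3333
Total = $1,196.0000

$1,196.00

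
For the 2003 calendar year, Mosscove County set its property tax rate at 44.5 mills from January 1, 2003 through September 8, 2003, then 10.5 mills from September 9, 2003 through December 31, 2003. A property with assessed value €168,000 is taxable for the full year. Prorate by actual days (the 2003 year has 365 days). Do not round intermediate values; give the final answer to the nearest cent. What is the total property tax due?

€5,691.98

January 1 – September 8, 2003: 251 days at 44.5 mills → €168,000 × 4.45% × 251/365 = €5,141.0301
September 9 – December 31, 2003: 114 days at 10.5 mills → €168,000 × 1.05% × 114/365 = €550.9479
Total = €5,691.9781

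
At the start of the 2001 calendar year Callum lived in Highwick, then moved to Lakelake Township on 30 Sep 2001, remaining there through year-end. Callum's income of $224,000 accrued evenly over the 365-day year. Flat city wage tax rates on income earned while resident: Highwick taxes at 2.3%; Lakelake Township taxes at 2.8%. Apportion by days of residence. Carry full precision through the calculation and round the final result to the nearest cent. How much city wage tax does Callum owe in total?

$5,437.37

Highwick, 1 Jan – 29 Sep 2001: 272 days → $224,000 × 2.3% × 272/365 = $3,839.2986
Lakelake Township, 30 Sep – 31 Dec 2001: 93 days → $224,000 × 2.8% × 93/365 = $1,598.0712
Total = $5,437.3699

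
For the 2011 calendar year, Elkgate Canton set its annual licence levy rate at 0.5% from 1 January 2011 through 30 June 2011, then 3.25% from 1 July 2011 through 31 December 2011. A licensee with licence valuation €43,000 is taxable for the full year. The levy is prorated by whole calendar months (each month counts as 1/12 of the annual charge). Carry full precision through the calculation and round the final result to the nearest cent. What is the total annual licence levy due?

1 January – 30 June 2011: 6 months at 0.5% → €43,000 × 0.5% × 6/12 = €107.5000
1 July – 31 December 2011: 6 months at 3.25% → €43,000 × 3.25% × 6/12 = €698.7500
Total = €806.2500

€806.25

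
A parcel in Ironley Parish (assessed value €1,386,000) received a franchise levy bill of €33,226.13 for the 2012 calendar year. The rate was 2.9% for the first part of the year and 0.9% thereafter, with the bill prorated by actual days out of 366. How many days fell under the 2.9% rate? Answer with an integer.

274 days

Let d = days at the first rate; then 366 − d days at the second rate.
€1,386,000 × [2.9%·d + 0.9%·(366−d)] / 366 = €33,226.13
Solving gives d = 274, so the new rate took effect on 1 Oct 2012.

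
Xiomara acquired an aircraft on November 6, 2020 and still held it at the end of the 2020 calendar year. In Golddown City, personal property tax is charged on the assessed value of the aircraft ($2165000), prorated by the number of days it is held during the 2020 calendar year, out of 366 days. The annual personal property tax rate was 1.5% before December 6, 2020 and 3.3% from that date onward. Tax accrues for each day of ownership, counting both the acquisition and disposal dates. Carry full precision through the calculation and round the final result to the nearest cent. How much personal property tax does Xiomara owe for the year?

$7737.21

November 6 – December 5, 2020: 30 days at 1.5% → $2165000 × 1.5% × 30/366 = $2661.8852
December 6 – December 31, 2020: 26 days at 3.3% → $2165000 × 3.3% × 26/366 = $5075.3279
Total = $7737.2131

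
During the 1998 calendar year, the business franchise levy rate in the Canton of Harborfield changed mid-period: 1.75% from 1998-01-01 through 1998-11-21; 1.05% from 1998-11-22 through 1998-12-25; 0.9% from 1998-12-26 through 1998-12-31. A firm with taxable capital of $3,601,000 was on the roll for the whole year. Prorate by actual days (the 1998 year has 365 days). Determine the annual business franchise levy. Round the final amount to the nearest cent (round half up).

1998-01-01 to 1998-11-21: 325 days at 1.75% → $3,601,000 × 1.75% × 325/365 = $56,111.4726
1998-11-22 to 1998-12-25: 34 days at 1.05% → $3,601,000 × 1.05% × 34/365 = $3,522.0740
1998-12-26 to 1998-12-31: 6 days at 0.9% → $3,601,000 × 0.9% × 6/365 = $532.7507
Total = $60,166.2973

$60,166.30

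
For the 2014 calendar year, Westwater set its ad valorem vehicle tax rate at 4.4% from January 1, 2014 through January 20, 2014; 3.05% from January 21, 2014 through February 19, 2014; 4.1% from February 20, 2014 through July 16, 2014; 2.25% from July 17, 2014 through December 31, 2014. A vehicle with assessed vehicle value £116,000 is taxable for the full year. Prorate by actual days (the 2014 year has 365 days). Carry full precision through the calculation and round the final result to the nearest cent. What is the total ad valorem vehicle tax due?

£3,687.21

January 1 – January 20, 2014: 20 days at 4.4% → £116,000 × 4.4% × 20/365 = £279.6712
January 21 – February 19, 2014: 30 days at 3.05% → £116,000 × 3.05% × 30/365 = £290.7945
February 20 – July 16, 2014: 147 days at 4.1% → £116,000 × 4.1% × 147/365 = £1,915.4301
July 17 – December 31, 2014: 168 days at 2.25% → £116,000 × 2.25% × 168/365 = £1,201.3151
Total = £3,687.2110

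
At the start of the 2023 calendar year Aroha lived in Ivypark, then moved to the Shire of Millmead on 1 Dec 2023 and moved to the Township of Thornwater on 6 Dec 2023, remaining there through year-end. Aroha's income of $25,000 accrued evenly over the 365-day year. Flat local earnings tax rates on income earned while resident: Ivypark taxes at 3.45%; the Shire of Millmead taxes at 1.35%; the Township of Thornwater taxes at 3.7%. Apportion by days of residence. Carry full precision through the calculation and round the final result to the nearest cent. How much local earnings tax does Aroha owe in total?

Ivypark, 1 Jan – 30 Nov 2023: 334 days → $25,000 × 3.45% × 334/365 = $789.2466
The Shire of Millmead, 1 Dec – 5 Dec 2023: 5 days → $25,000 × 1.35% × 5/365 = $4.6233
The Township of Thornwater, 6 Dec – 31 Dec 2023: 26 days → $25,000 × 3.7% × 26/365 = $65.8904
Total = $859.7603

$859.76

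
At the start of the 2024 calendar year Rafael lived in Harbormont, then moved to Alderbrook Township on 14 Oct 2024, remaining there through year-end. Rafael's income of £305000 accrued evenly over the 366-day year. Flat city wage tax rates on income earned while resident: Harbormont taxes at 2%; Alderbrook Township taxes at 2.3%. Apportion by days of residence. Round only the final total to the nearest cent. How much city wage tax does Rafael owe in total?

Harbormont, 1 Jan – 13 Oct 2024: 287 days → £305000 × 2% × 287/366 = £4783.3333
Alderbrook Township, 14 Oct – 31 Dec 2024: 79 days → £305000 × 2.3% × 79/366 = £1514.1667
Total = £6297.5000

£6297.50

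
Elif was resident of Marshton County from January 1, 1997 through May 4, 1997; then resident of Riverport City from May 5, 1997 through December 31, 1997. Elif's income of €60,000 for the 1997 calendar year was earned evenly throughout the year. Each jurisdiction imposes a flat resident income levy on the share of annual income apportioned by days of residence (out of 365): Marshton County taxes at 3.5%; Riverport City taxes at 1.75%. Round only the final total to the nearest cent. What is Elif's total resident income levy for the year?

€1,406.71

Marshton County, January 1 – May 4, 1997: 124 days → €60,000 × 3.5% × 124/365 = €713.4247
Riverport City, May 5 – December 31, 1997: 241 days → €60,000 × 1.75% × 241/365 = €693.2877
Total = €1,406.7123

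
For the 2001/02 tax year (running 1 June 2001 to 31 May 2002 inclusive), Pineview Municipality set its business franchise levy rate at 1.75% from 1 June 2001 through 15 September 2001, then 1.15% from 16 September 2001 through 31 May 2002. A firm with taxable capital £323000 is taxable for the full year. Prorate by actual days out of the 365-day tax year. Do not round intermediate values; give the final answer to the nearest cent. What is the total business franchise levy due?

£4282.63

1 June – 15 September 2001: 107 days at 1.75% → £323000 × 1.75% × 107/365 = £1657.0342
16 September 2001 – 31 May 2002: 258 days at 1.15% → £323000 × 1.15% × 258/365 = £2625.5918
Total = £4282.6260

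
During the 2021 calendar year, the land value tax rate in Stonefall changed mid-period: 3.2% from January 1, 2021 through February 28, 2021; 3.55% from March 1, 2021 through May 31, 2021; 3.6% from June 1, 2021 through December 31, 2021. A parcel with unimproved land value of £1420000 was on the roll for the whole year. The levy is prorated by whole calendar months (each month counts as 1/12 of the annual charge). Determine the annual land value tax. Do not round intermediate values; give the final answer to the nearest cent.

£49995.83

January 1 – February 28, 2021: 2 months at 3.2% → £1420000 × 3.2% × 2/12 = £7573.3333
March 1 – May 31, 2021: 3 months at 3.55% → £1420000 × 3.55% × 3/12 = £12602.5000
June 1 – December 31, 2021: 7 months at 3.6% → £1420000 × 3.6% × 7/12 = £29820.0000
Total = £49995.8333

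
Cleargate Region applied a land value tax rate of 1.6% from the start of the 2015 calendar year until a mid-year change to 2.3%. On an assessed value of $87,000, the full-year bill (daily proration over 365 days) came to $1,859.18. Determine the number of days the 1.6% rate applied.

Let d = days at the first rate; then 365 − d days at the second rate.
$87,000 × [1.6%·d + 2.3%·(365−d)] / 365 = $1,859.18
Solving gives d = 85, so the new rate took effect on 27 Mar 2015.

85 days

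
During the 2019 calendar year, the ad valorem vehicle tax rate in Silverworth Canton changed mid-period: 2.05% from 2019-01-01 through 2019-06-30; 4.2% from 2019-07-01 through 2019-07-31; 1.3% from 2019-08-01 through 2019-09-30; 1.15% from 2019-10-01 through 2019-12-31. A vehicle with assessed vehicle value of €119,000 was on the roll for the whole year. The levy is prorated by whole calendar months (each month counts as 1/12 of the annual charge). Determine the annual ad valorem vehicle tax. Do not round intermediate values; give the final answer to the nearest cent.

€2,236.21

2019-01-01 to 2019-06-30: 6 months at 2.05% → €119,000 × 2.05% × 6/12 = €1,219.7500
2019-07-01 to 2019-07-31: 1 month at 4.2% → €119,000 × 4.2% × 1/12 = €416.5000
2019-08-01 to 2019-09-30: 2 months at 1.3% → €119,000 × 1.3% × 2/12 = €257.8333
2019-10-01 to 2019-12-31: 3 months at 1.15% → €119,000 × 1.15% × 3/12 = €342.1250
Total = €2,236.2083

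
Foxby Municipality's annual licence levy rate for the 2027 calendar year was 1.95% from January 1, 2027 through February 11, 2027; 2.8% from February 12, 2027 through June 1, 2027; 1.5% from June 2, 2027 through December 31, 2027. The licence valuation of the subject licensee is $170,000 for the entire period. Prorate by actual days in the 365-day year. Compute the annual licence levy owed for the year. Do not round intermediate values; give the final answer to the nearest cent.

January 1 – February 11, 2027: 42 days at 1.95% → $170,000 × 1.95% × 42/365 = $381.4521
February 12 – June 1, 2027: 110 days at 2.8% → $170,000 × 2.8% × 110/365 = $1,434.5205
June 2 – December 31, 2027: 213 days at 1.5% → $170,000 × 1.5% × 213/365 = $1,488.0822
Total = $3,304.0548

$3,304.05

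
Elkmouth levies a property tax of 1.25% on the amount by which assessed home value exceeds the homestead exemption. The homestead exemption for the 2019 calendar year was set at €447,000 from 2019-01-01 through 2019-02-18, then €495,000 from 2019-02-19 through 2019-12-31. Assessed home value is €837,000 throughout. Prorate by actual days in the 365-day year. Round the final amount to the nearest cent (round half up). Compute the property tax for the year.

2019-01-01 to 2019-02-18: 49 days, exemption €447,000 → (€837,000 − €447,000) × 1.25% × 49/365 = €654.4521
2019-02-19 to 2019-12-31: 316 days, exemption €495,000 → (€837,000 − €495,000) × 1.25% × 316/365 = €3,701.0959
Total = €4,355.5479

€4,355.55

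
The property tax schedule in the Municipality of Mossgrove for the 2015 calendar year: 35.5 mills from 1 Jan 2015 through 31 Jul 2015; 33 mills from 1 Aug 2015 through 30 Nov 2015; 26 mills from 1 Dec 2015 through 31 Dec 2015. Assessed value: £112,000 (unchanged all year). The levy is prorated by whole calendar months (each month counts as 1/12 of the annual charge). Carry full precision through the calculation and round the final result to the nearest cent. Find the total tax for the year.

£3,794.00

1 Jan – 31 Jul 2015: 7 months at 35.5 mills → £112,000 × 3.55% × 7/12 = £2,319.3333
1 Aug – 30 Nov 2015: 4 months at 33 mills → £112,000 × 3.3% × 4/12 = £1,232.0000
1 Dec – 31 Dec 2015: 1 month at 26 mills → £112,000 × 2.6% × 1/12 = £242.6667
Total = £3,794.0000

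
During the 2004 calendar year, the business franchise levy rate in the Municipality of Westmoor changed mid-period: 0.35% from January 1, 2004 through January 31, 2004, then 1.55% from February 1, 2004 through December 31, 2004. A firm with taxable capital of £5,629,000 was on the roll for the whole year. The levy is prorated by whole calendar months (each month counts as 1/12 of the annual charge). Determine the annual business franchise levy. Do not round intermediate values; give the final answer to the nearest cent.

£81,620.50

January 1 – January 31, 2004: 1 month at 0.35% → £5,629,000 × 0.35% × 1/12 = £1,641.7917
February 1 – December 31, 2004: 11 months at 1.55% → £5,629,000 × 1.55% × 11/12 = £79,978.7083
Total = £81,620.5000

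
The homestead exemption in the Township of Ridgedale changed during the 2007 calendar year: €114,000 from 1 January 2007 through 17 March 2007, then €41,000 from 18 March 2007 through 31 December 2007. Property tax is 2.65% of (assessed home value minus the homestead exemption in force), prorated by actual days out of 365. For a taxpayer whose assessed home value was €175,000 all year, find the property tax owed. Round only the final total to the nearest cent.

1 January – 17 March 2007: 76 days, exemption €114,000 → (€175,000 − €114,000) × 2.65% × 76/365 = €336.5863
18 March – 31 December 2007: 289 days, exemption €41,000 → (€175,000 − €41,000) × 2.65% × 289/365 = €2,811.6137
Total = €3,148.2000

€3,148.20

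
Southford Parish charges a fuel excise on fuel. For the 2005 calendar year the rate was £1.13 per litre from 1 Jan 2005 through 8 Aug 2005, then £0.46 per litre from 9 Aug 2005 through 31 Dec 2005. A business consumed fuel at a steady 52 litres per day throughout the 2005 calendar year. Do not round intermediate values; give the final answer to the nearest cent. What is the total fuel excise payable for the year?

£16,395.60

1 Jan – 8 Aug 2005: 220 days × 52 litres/day = 11,440 litres at £1.13/litre → £12,927.20
9 Aug – 31 Dec 2005: 145 days × 52 litres/day = 7,540 litres at £0.46/litre → £3,468.40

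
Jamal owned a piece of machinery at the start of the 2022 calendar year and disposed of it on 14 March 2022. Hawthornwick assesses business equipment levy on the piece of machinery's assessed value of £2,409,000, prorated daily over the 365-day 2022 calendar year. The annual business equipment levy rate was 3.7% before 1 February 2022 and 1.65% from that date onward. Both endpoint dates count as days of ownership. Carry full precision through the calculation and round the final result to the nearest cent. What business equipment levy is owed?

£12,144.00

1 January – 31 January 2022: 31 days at 3.7% → £2,409,000 × 3.7% × 31/365 = £7,570.2000
1 February – 14 March 2022: 42 days at 1.65% → £2,409,000 × 1.65% × 42/365 = £4,573.8000
Total = £12,144.0000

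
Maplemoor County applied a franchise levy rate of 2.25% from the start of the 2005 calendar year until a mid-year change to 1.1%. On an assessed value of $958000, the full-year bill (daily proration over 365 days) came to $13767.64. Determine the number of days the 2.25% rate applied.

107 days

Let d = days at the first rate; then 365 − d days at the second rate.
$958000 × [2.25%·d + 1.1%·(365−d)] / 365 = $13767.64
Solving gives d = 107, so the new rate took effect on 18 Apr 2005.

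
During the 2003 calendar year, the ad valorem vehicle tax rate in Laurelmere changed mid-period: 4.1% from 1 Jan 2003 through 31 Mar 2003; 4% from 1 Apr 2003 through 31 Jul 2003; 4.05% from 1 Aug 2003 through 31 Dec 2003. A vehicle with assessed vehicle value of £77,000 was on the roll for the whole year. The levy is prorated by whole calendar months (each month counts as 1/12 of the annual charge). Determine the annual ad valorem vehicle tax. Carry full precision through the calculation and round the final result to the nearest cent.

1 Jan – 31 Mar 2003: 3 months at 4.1% → £77,000 × 4.1% × 3/12 = £789.2500
1 Apr – 31 Jul 2003: 4 months at 4% → £77,000 × 4% × 4/12 = £1,026.6667
1 Aug – 31 Dec 2003: 5 months at 4.05% → £77,000 × 4.05% × 5/12 = £1,299.3750
Total = £3,115.2917

£3,115.29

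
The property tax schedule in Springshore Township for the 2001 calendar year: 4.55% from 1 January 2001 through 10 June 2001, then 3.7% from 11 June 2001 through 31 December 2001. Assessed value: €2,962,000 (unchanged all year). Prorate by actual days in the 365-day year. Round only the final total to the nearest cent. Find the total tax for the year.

€120,699.47

1 January – 10 June 2001: 161 days at 4.55% → €2,962,000 × 4.55% × 161/365 = €59,446.9342
11 June – 31 December 2001: 204 days at 3.7% → €2,962,000 × 3.7% × 204/365 = €61,252.5370
Total = €120,699.4712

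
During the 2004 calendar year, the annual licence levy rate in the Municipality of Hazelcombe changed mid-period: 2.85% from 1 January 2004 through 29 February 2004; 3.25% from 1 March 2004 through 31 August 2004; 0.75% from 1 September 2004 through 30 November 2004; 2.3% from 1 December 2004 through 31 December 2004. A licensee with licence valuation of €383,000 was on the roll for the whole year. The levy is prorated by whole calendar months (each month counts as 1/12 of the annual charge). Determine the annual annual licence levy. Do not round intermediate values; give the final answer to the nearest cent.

1 January – 29 February 2004: 2 months at 2.85% → €383,000 × 2.85% × 2/12 = €1,819.2500
1 March – 31 August 2004: 6 months at 3.25% → €383,000 × 3.25% × 6/12 = €6,223.7500
1 September – 30 November 2004: 3 months at 0.75% → €383,000 × 0.75% × 3/12 = €718.1250
1 December – 31 December 2004: 1 month at 2.3% → €383,000 × 2.3% × 1/12 = €734.0833
Total = €9,495.2083

€9,495.21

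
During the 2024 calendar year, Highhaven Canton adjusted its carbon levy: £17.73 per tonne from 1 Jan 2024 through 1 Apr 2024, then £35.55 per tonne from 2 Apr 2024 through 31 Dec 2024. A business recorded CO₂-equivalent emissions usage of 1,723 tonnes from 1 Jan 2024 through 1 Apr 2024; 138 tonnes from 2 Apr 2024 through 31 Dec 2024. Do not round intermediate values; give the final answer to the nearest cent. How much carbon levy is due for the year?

1 Jan – 1 Apr 2024: 1,723 tonnes at £17.73/tonne → £30,548.79
2 Apr – 31 Dec 2024: 138 tonnes at £35.55/tonne → £4,905.90

£35,454.69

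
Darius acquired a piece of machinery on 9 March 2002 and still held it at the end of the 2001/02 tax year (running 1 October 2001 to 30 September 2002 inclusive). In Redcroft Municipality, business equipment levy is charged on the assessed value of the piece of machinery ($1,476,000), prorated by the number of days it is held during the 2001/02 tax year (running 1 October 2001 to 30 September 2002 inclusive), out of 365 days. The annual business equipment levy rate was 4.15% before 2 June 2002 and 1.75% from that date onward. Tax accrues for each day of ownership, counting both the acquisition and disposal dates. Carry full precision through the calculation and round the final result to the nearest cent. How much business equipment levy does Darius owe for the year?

$22,827.45

9 March – 1 June 2002: 85 days at 4.15% → $1,476,000 × 4.15% × 85/365 = $14,264.6301
2 June – 30 September 2002: 121 days at 1.75% → $1,476,000 × 1.75% × 121/365 = $8,562.8219
Total = $22,827.4521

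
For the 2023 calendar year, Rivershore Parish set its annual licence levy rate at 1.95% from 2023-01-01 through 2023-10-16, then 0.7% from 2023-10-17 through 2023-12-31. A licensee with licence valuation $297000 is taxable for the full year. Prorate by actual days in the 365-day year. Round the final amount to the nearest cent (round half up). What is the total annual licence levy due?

2023-01-01 to 2023-10-16: 289 days at 1.95% → $297000 × 1.95% × 289/365 = $4585.5986
2023-10-17 to 2023-12-31: 76 days at 0.7% → $297000 × 0.7% × 76/365 = $432.8877
Total = $5018.4863

$5018.49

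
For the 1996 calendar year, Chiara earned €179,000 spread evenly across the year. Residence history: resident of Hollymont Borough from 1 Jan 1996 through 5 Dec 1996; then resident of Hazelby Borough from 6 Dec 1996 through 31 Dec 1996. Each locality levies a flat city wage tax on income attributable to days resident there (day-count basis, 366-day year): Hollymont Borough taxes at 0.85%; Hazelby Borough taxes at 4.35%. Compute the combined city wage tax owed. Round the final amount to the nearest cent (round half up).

€1,966.55

Hollymont Borough, 1 Jan – 5 Dec 1996: 340 days → €179,000 × 0.85% × 340/366 = €1,413.4153
Hazelby Borough, 6 Dec – 31 Dec 1996: 26 days → €179,000 × 4.35% × 26/366 = €553.1393
Total = €1,966.5546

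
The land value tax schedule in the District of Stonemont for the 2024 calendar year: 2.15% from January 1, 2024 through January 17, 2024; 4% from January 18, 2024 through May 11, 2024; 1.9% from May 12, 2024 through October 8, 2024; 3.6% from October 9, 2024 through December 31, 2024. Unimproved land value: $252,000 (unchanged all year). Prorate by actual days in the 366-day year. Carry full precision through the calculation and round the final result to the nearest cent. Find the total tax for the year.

$7,463.26

January 1 – January 17, 2024: 17 days at 2.15% → $252,000 × 2.15% × 17/366 = $251.6557
January 18 – May 11, 2024: 115 days at 4% → $252,000 × 4% × 115/366 = $3,167.2131
May 12 – October 8, 2024: 150 days at 1.9% → $252,000 × 1.9% × 150/366 = $1,962.2951
October 9 – December 31, 2024: 84 days at 3.6% → $252,000 × 3.6% × 84/366 = $2,082.0984
Total = $7,463.2623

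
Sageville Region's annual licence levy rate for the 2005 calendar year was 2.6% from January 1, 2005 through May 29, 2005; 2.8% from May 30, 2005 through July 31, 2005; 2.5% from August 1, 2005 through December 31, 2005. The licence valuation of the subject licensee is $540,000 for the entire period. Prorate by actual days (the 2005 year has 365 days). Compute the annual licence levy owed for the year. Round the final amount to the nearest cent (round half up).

January 1 – May 29, 2005: 149 days at 2.6% → $540,000 × 2.6% × 149/365 = $5,731.3973
May 30 – July 31, 2005: 63 days at 2.8% → $540,000 × 2.8% × 63/365 = $2,609.7534
August 1 – December 31, 2005: 153 days at 2.5% → $540,000 × 2.5% × 153/365 = $5,658.9041
Total = $14,000.0548

$14,000.05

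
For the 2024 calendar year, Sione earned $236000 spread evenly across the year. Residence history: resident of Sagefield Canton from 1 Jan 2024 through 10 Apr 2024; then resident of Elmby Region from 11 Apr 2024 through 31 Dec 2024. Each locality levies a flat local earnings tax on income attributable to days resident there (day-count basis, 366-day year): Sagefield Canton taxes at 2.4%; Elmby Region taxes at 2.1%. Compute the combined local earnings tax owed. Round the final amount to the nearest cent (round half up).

Sagefield Canton, 1 Jan – 10 Apr 2024: 101 days → $236000 × 2.4% × 101/366 = $1563.0164
Elmby Region, 11 Apr – 31 Dec 2024: 265 days → $236000 × 2.1% × 265/366 = $3588.3607
Total = $5151.3770

$5151.38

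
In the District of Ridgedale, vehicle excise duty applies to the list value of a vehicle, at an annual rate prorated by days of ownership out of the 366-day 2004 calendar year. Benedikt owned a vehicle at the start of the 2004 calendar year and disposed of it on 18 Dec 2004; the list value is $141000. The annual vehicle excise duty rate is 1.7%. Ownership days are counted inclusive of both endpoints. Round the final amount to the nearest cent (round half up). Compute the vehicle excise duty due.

Days held (1 Jan – 18 Dec 2004): 353 out of 366
Tax = $141000 × 1.7% × 353/366 = $2311.8607

$2311.86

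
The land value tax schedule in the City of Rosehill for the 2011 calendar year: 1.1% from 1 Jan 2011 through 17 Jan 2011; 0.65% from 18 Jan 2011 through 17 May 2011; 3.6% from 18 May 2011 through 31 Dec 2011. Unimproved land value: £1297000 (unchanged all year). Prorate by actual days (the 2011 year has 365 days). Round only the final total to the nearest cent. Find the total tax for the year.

1 Jan – 17 Jan 2011: 17 days at 1.1% → £1297000 × 1.1% × 17/365 = £664.4904
18 Jan – 17 May 2011: 120 days at 0.65% → £1297000 × 0.65% × 120/365 = £2771.6712
18 May – 31 Dec 2011: 228 days at 3.6% → £1297000 × 3.6% × 228/365 = £29166.5096
Total = £32602.6712

£32602.67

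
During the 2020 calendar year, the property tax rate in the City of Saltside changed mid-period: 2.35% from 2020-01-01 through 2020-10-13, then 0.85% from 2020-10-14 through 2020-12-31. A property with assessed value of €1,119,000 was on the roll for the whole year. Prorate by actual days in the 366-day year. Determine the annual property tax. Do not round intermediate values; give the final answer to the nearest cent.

2020-01-01 to 2020-10-13: 287 days at 2.35% → €1,119,000 × 2.35% × 287/366 = €20,620.4795
2020-10-14 to 2020-12-31: 79 days at 0.85% → €1,119,000 × 0.85% × 79/366 = €2,053.0287
Total = €22,673.5082

€22,673.51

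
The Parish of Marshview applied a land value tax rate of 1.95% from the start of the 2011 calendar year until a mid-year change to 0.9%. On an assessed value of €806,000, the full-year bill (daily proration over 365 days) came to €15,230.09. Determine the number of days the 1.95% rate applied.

Let d = days at the first rate; then 365 − d days at the second rate.
€806,000 × [1.95%·d + 0.9%·(365−d)] / 365 = €15,230.09
Solving gives d = 344, so the new rate took effect on 11 Dec 2011.

344 days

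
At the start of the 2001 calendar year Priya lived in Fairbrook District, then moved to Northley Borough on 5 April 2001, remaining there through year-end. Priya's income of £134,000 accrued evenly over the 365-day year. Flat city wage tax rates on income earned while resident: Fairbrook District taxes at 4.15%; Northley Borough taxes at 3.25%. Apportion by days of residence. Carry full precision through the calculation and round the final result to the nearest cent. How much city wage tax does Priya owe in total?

Fairbrook District, 1 January – 4 April 2001: 94 days → £134,000 × 4.15% × 94/365 = £1,432.1479
Northley Borough, 5 April – 31 December 2001: 271 days → £134,000 × 3.25% × 271/365 = £3,233.4384
Total = £4,665.5863

£4,665.59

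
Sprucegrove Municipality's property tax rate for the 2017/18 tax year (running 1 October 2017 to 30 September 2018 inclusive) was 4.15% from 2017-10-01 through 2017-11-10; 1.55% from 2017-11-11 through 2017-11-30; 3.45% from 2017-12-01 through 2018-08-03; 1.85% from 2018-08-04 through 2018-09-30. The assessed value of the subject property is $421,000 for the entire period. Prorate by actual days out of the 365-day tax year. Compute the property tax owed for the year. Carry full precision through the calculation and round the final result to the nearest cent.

$13,346.85

2017-10-01 to 2017-11-10: 41 days at 4.15% → $421,000 × 4.15% × 41/365 = $1,962.5521
2017-11-11 to 2017-11-30: 20 days at 1.55% → $421,000 × 1.55% × 20/365 = $357.5616
2017-12-01 to 2018-08-03: 246 days at 3.45% → $421,000 × 3.45% × 246/365 = $9,789.1151
2018-08-04 to 2018-09-30: 58 days at 1.85% → $421,000 × 1.85% × 58/365 = $1,237.6247
Total = $13,346.8534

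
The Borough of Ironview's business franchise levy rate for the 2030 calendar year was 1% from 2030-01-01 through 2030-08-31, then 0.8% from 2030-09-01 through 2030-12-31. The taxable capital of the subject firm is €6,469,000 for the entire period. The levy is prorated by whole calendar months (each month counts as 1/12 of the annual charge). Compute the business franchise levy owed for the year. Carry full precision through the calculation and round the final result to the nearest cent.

€60,377.33

2030-01-01 to 2030-08-31: 8 months at 1% → €6,469,000 × 1% × 8/12 = €43,126.6667
2030-09-01 to 2030-12-31: 4 months at 0.8% → €6,469,000 × 0.8% × 4/12 = €17,250.6667
Total = €60,377.3333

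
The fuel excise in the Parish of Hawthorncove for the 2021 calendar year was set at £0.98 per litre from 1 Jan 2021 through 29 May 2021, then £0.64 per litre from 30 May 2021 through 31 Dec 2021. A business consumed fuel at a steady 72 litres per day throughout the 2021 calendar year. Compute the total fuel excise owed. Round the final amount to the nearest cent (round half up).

1 Jan – 29 May 2021: 149 days × 72 litres/day = 10,728 litres at £0.98/litre → £10513.44
30 May – 31 Dec 2021: 216 days × 72 litres/day = 15,552 litres at £0.64/litre → £9953.28

£20466.72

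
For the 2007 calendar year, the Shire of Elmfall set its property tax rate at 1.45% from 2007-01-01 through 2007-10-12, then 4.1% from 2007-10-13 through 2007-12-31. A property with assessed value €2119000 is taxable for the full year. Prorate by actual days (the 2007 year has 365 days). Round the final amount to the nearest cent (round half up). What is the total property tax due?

€43033.12

2007-01-01 to 2007-10-12: 285 days at 1.45% → €2119000 × 1.45% × 285/365 = €23991.1438
2007-10-13 to 2007-12-31: 80 days at 4.1% → €2119000 × 4.1% × 80/365 = €19041.9726
Total = €43033.1164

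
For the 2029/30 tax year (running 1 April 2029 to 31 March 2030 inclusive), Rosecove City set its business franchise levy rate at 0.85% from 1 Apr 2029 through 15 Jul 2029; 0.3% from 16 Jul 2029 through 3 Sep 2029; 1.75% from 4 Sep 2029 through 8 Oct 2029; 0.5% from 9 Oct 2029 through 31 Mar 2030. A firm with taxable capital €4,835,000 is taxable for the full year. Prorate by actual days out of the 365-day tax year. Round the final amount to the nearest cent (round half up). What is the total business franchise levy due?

€33,560.20

1 Apr – 15 Jul 2029: 106 days at 0.85% → €4,835,000 × 0.85% × 106/365 = €11,935.1644
16 Jul – 3 Sep 2029: 50 days at 0.3% → €4,835,000 × 0.3% × 50/365 = €1,986.9863
4 Sep – 8 Oct 2029: 35 days at 1.75% → €4,835,000 × 1.75% × 35/365 = €8,113.5274
9 Oct 2029 – 31 Mar 2030: 174 days at 0.5% → €4,835,000 × 0.5% × 174/365 = €11,524.5205
Total = €33,560.1986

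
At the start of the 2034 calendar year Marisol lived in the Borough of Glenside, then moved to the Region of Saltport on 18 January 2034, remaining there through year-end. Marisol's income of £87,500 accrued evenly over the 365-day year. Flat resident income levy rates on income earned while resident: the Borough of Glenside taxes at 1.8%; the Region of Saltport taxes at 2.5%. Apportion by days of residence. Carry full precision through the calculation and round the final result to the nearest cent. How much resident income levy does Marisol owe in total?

The Borough of Glenside, 1 January – 17 January 2034: 17 days → £87,500 × 1.8% × 17/365 = £73.3562
The Region of Saltport, 18 January – 31 December 2034: 348 days → £87,500 × 2.5% × 348/365 = £2,085.6164
Total = £2,158.9726

£2,158.97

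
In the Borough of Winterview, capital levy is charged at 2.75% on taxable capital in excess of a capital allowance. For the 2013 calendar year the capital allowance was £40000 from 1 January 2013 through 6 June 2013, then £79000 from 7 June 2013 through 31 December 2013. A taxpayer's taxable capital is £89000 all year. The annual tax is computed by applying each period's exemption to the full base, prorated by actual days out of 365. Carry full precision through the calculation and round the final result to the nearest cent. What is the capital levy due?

1 January – 6 June 2013: 157 days, exemption £40000 → (£89000 − £40000) × 2.75% × 157/365 = £579.6096
7 June – 31 December 2013: 208 days, exemption £79000 → (£89000 − £79000) × 2.75% × 208/365 = £156.7123
Total = £736.3219

£736.32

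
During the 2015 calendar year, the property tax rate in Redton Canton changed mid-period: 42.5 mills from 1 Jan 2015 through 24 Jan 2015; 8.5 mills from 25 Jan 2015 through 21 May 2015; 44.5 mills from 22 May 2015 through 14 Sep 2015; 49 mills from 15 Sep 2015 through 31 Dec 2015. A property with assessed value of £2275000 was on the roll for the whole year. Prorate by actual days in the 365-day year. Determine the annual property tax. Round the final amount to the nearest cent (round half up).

£77714.62

1 Jan – 24 Jan 2015: 24 days at 42.5 mills → £2275000 × 4.25% × 24/365 = £6357.5342
25 Jan – 21 May 2015: 117 days at 8.5 mills → £2275000 × 0.85% × 117/365 = £6198.5959
22 May – 14 Sep 2015: 116 days at 44.5 mills → £2275000 × 4.45% × 116/365 = £32174.1096
15 Sep – 31 Dec 2015: 108 days at 49 mills → £2275000 × 4.9% × 108/365 = £32984.3836
Total = £77714.6233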